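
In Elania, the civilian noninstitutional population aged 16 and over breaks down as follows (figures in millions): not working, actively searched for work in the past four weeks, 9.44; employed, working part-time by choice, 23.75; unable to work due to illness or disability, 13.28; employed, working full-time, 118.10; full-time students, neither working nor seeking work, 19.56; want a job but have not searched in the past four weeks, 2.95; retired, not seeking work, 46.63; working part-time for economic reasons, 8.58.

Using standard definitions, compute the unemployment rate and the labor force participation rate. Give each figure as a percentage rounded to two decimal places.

Unemployment rate ≈ 5.90%; labor force participation rate ≈ 65.98%.

Employed = 23.75 + 118.10 + 8.58 = 150.43 million (anyone who worked, including part-time for economic reasons, counts as employed).
Unemployed = 9.44 million.
Labor force = 150.43 + 9.44 = 159.87 million.
Not in labor force = 13.28 + 19.56 + 2.95 + 46.63 = 82.42 million (those not working and not actively searching are outside the labor force — including those who want a job but have given up searching).
Civilian working-age population = 159.87 + 82.42 = 242.29 million.
Unemployment rate = 9.44 / 159.87 = 5.90%.
Labor force participation rate = 159.87 / 242.29 = 65.98%.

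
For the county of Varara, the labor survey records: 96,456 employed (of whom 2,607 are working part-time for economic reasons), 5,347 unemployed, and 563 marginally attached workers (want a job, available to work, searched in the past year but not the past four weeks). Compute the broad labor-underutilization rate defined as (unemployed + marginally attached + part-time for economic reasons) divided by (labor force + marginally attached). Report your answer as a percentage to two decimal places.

Broad underutilization rate ≈ 8.32%.

Labor force = 96,456 + 5,347 = 101,803.
Numerator = 5,347 + 563 + 2,607 = 8,517.
Denominator = 101,803 + 563 = 102,366.
Broad rate = 8,517 / 102,366 = 8.32%.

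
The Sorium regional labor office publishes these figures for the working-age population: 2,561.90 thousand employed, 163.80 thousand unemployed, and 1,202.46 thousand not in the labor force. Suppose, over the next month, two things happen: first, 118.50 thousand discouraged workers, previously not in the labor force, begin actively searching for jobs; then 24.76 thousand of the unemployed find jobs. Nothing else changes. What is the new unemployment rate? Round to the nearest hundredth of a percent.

New unemployment rate ≈ 9.05%.

Initially, labor force = 2,561.90 + 163.80 = 2,725.70 thousand, so u = 163.80/2,725.70 = 6.01%.
After the first change, unemployed and labor force both rise by 118.50 → E = 2,561.90, U = 282.30, labor force = 2,844.20 thousand.
After the second change, unemployed falls and employed rises by 24.76; labor force unchanged → E = 2,586.66, U = 257.54, labor force = 2,844.20 thousand.
New unemployment rate = 257.54 / 2,844.20 = 9.05%.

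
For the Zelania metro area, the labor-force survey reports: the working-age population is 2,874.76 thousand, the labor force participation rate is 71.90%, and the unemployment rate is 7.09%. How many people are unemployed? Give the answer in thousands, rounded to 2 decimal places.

About 146.55 thousand are unemployed.

Labor force = 0.7190 × 2,874.76 = 2,066.95 thousand.
Unemployed = 0.0709 × 2,066.95 ≈ 146.55 thousand.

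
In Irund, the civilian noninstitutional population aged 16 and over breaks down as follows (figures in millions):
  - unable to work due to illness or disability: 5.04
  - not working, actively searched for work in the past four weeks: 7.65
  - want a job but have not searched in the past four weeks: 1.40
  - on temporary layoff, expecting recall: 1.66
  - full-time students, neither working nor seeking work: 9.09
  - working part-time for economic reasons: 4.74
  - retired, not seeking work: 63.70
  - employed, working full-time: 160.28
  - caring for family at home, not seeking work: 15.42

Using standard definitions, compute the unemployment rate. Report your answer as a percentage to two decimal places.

Unemployment rate ≈ 5.34%.

Employed = 4.74 + 160.28 = 165.02 million (anyone who worked, including part-time for economic reasons, counts as employed).
Unemployed = 7.65 + 1.66 = 9.31 million (jobless and actively searching, or on temporary layoff).
Labor force = 165.02 + 9.31 = 174.33 million.
Unemployment rate = 9.31 / 174.33 = 5.34%.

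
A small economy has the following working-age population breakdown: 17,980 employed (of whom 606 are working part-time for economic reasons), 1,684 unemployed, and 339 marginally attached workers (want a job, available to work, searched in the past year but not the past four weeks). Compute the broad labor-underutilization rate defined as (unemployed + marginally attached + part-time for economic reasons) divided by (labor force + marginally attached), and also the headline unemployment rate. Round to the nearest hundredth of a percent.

Labor force = 17,980 + 1,684 = 19,664.
Numerator = 1,684 + 339 + 606 = 2,629.
Denominator = 19,664 + 339 = 20,003.
Broad rate = 2,629 / 20,003 = 13.14%.
Headline unemployment rate = 1,684 / 19,664 = 8.56%.

Broad underutilization rate ≈ 13.14%; headline unemployment rate ≈ 8.56%.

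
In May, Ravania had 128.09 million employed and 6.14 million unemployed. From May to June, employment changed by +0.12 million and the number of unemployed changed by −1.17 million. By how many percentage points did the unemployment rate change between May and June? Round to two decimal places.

The unemployment rate changed by −0.84 percentage points.

May: labor force = 128.09 + 6.14 = 134.23; u = 6.14/134.23 = 4.57%.
June: labor force = 128.21 + 4.97 = 133.18; u = 4.97/133.18 = 3.73%.
Change = 3.73% − 4.57% = −0.84 pp.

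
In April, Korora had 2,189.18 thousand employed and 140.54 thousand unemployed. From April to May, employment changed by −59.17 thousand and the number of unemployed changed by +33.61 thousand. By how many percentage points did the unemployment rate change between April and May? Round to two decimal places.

The unemployment rate changed by +1.53 percentage points.

April: labor force = 2,189.18 + 140.54 = 2,329.72; u = 140.54/2,329.72 = 6.03%.
May: labor force = 2,130.01 + 174.15 = 2,304.16; u = 174.15/2,304.16 = 7.56%.
Change = 7.56% − 6.03% = +1.53 pp.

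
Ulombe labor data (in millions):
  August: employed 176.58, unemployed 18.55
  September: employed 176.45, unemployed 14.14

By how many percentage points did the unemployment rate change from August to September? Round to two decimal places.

August: labor force = 176.58 + 18.55 = 195.13; u = 18.55/195.13 = 9.51%.
September: labor force = 176.45 + 14.14 = 190.59; u = 14.14/190.59 = 7.42%.
Change = 7.42% − 9.51% = −2.09 pp.

The unemployment rate changed by −2.09 percentage points.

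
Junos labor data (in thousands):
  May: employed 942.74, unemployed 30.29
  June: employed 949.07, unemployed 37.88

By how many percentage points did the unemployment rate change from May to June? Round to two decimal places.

The unemployment rate changed by +0.73 percentage points.

May: labor force = 942.74 + 30.29 = 973.03; u = 30.29/973.03 = 3.11%.
June: labor force = 949.07 + 37.88 = 986.95; u = 37.88/986.95 = 3.84%.
Change = 3.84% − 3.11% = +0.73 pp.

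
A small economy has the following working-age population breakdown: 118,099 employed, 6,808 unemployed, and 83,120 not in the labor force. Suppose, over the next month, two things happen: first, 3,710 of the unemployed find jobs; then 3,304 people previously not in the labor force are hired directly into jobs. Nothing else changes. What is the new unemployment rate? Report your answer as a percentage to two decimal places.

New unemployment rate ≈ 2.42%.

Initially, labor force = 118,099 + 6,808 = 124,907, so u = 6,808/124,907 = 5.45%.
After the first change, unemployed falls and employed rises by 3,710; labor force unchanged → E = 121,809, U = 3,098, labor force = 124,907.
After the second change, employed and labor force both rise by 3,304; unemployed unchanged → E = 125,113, U = 3,098, labor force = 128,211.
New unemployment rate = 3,098 / 128,211 = 2.42%.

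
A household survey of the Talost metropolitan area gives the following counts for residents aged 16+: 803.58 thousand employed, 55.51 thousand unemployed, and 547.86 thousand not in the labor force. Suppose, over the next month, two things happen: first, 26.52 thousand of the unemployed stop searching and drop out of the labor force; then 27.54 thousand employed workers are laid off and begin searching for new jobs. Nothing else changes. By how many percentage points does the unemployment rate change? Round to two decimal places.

Initially, labor force = 803.58 + 55.51 = 859.09 thousand, so u = 55.51/859.09 = 6.46%.
After the first change, unemployed and labor force both fall by 26.52 → E = 803.58, U = 28.99, labor force = 832.57 thousand.
After the second change, employed falls and unemployed rises by 27.54; labor force unchanged → E = 776.04, U = 56.53, labor force = 832.57 thousand.
New unemployment rate = 56.53 / 832.57 = 6.79%.
Change = 6.79% − 6.46% = +0.33 percentage points.

The unemployment rate changes by +0.33 percentage points.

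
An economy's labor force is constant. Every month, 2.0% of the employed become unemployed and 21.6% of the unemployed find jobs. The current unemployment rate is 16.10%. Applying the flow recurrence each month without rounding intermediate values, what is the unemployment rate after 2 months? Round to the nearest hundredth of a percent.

With a fixed labor force, u_{t+1} = u_t + s·(1−u_t) − f·u_t = u_t·(1−s−f) + s.
Here 1−s−f = 0.764 and s = 0.020.
u_1 = 0.161000 × 0.764 + 0.020 = 0.143004.
u_2 = 0.143004 × 0.764 + 0.020 = 0.129255.

Unemployment rate after two months ≈ 12.93%.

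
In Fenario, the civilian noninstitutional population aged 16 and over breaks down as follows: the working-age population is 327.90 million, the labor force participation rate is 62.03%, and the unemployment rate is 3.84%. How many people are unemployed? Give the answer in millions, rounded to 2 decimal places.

About 7.81 million are unemployed.

Labor force = 0.6203 × 327.90 = 203.40 million.
Unemployed = 0.0384 × 203.40 ≈ 7.81 million.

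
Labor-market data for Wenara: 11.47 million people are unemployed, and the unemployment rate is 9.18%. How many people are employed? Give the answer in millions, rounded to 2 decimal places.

About 113.48 million are employed.

Labor force = U / u = 11.47 / 0.0918 ≈ 124.95 million.
Employed = labor force − unemployed = 124.95 − 11.47 = 113.48 million.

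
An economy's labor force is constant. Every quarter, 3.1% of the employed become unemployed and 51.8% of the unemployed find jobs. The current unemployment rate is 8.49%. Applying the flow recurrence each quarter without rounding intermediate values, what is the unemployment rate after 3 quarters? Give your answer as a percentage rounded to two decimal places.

Unemployment rate after three quarters ≈ 5.91%.

With a fixed labor force, u_{t+1} = u_t + s·(1−u_t) − f·u_t = u_t·(1−s−f) + s.
Here 1−s−f = 0.451 and s = 0.031.
u_1 = 0.084900 × 0.451 + 0.031 = 0.069290.
u_2 = 0.069290 × 0.451 + 0.031 = 0.062250.
u_3 = 0.062250 × 0.451 + 0.031 = 0.059075.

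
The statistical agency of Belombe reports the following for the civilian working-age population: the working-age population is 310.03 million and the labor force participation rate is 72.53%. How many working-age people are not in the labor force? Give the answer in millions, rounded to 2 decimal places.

About 85.17 million are not in the labor force.

Share not in the labor force = 1 − 0.7253 = 0.2747.
Not in labor force = 0.2747 × 310.03 ≈ 85.17 million.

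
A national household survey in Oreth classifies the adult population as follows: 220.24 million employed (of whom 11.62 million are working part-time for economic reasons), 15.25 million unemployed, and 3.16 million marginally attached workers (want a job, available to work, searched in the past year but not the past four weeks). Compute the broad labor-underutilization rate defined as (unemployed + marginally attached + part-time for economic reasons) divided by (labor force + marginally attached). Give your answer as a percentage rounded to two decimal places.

Broad underutilization rate ≈ 12.58%.

Labor force = 220.24 + 15.25 = 235.49 million.
Numerator = 15.25 + 3.16 + 11.62 = 30.03 million.
Denominator = 235.49 + 3.16 = 238.65 million.
Broad rate = 30.03 / 238.65 = 12.58%.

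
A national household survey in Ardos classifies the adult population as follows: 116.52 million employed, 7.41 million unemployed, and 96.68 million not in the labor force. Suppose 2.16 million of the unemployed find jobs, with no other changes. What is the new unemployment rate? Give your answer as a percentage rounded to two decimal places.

New unemployment rate ≈ 4.24%.

Initially, labor force = 116.52 + 7.41 = 123.93 million, so u = 7.41/123.93 = 5.98%.
After the change, unemployed falls and employed rises by 2.16; labor force unchanged → E = 118.68, U = 5.25, labor force = 123.93 million.
New unemployment rate = 5.25 / 123.93 = 4.24%.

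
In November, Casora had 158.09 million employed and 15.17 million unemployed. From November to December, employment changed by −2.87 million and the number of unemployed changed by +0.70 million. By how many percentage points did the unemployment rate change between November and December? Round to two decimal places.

The unemployment rate changed by +0.52 percentage points.

November: labor force = 158.09 + 15.17 = 173.26; u = 15.17/173.26 = 8.76%.
December: labor force = 155.22 + 15.87 = 171.09; u = 15.87/171.09 = 9.28%.
Change = 9.28% − 8.76% = +0.52 pp.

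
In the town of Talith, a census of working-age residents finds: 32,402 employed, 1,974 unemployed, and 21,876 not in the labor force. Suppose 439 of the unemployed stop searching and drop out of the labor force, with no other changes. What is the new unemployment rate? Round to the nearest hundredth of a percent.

Initially, labor force = 32,402 + 1,974 = 34,376, so u = 1,974/34,376 = 5.74%.
After the change, unemployed and labor force both fall by 439 → E = 32,402, U = 1,535, labor force = 33,937.
New unemployment rate = 1,535 / 33,937 = 4.52%.

New unemployment rate ≈ 4.52%.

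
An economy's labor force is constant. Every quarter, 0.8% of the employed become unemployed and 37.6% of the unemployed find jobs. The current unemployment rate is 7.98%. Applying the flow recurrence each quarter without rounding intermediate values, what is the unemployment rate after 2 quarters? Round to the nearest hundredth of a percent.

Unemployment rate after two quarters ≈ 4.32%.

With a fixed labor force, u_{t+1} = u_t + s·(1−u_t) − f·u_t = u_t·(1−s−f) + s.
Here 1−s−f = 0.616 and s = 0.008.
u_1 = 0.079800 × 0.616 + 0.008 = 0.057157.
u_2 = 0.057157 × 0.616 + 0.008 = 0.043209.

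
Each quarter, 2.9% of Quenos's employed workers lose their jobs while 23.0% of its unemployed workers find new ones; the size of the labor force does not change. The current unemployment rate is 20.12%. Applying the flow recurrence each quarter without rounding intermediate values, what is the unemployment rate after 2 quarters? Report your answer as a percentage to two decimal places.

With a fixed labor force, u_{t+1} = u_t + s·(1−u_t) − f·u_t = u_t·(1−s−f) + s.
Here 1−s−f = 0.741 and s = 0.029.
u_1 = 0.201200 × 0.741 + 0.029 = 0.178089.
u_2 = 0.178089 × 0.741 + 0.029 = 0.160964.

Unemployment rate after two quarters ≈ 16.10%.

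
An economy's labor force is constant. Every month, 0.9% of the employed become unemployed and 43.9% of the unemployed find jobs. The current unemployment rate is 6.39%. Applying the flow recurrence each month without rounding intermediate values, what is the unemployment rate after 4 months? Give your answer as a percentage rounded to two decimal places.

With a fixed labor force, u_{t+1} = u_t + s·(1−u_t) − f·u_t = u_t·(1−s−f) + s.
Here 1−s−f = 0.552 and s = 0.009.
u_1 = 0.063900 × 0.552 + 0.009 = 0.044273.
u_2 = 0.044273 × 0.552 + 0.009 = 0.033439.
u_3 = 0.033439 × 0.552 + 0.009 = 0.027458.
u_4 = 0.027458 × 0.552 + 0.009 = 0.024157.

Unemployment rate after four months ≈ 2.42%.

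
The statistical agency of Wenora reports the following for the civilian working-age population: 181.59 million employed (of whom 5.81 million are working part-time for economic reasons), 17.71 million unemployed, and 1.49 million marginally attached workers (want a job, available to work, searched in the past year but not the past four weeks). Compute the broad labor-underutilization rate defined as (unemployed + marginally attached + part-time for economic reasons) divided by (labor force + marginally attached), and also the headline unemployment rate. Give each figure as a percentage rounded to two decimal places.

Broad underutilization rate ≈ 12.46%; headline unemployment rate ≈ 8.89%.

Labor force = 181.59 + 17.71 = 199.30 million.
Numerator = 17.71 + 1.49 + 5.81 = 25.01 million.
Denominator = 199.30 + 1.49 = 200.79 million.
Broad rate = 25.01 / 200.79 = 12.46%.
Headline unemployment rate = 17.71 / 199.30 = 8.89%.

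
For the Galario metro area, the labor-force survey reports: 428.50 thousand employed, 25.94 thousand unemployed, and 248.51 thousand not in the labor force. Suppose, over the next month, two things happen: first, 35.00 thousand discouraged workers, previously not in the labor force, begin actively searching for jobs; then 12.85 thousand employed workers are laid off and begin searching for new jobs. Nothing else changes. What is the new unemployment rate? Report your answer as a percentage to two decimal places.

Initially, labor force = 428.50 + 25.94 = 454.44 thousand, so u = 25.94/454.44 = 5.71%.
After the first change, unemployed and labor force both rise by 35.00 → E = 428.50, U = 60.94, labor force = 489.44 thousand.
After the second change, employed falls and unemployed rises by 12.85; labor force unchanged → E = 415.65, U = 73.79, labor force = 489.44 thousand.
New unemployment rate = 73.79 / 489.44 = 15.08%.

New unemployment rate ≈ 15.08%.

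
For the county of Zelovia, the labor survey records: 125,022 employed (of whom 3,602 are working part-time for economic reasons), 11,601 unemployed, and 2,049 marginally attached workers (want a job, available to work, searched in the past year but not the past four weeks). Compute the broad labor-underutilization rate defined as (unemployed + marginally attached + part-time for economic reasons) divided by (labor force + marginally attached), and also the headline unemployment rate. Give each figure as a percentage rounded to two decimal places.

Broad underutilization rate ≈ 12.44%; headline unemployment rate ≈ 8.49%.

Labor force = 125,022 + 11,601 = 136,623.
Numerator = 11,601 + 2,049 + 3,602 = 17,252.
Denominator = 136,623 + 2,049 = 138,672.
Broad rate = 17,252 / 138,672 = 12.44%.
Headline unemployment rate = 11,601 / 136,623 = 8.49%.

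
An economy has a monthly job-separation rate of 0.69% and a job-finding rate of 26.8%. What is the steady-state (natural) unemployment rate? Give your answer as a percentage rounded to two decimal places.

Steady-state unemployment rate ≈ 2.51%.

At steady state the flows balance: s·E = f·U, so U/(E+U) = s/(s+f).
u* = 0.69 / (0.69 + 26.8) = 0.69 / 27.49 = 2.51%.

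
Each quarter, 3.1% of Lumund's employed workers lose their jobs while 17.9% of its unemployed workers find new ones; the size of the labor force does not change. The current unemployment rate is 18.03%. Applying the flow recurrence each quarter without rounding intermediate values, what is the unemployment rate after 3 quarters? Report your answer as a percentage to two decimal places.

With a fixed labor force, u_{t+1} = u_t + s·(1−u_t) − f·u_t = u_t·(1−s−f) + s.
Here 1−s−f = 0.790 and s = 0.031.
u_1 = 0.180300 × 0.790 + 0.031 = 0.173437.
u_2 = 0.173437 × 0.790 + 0.031 = 0.168015.
u_3 = 0.168015 × 0.790 + 0.031 = 0.163732.

Unemployment rate after three quarters ≈ 16.37%.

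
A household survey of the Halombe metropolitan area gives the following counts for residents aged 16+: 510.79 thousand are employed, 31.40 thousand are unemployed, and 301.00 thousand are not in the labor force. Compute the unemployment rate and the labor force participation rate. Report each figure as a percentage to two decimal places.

Labor force = employed + unemployed = 510.79 + 31.40 = 542.19 thousand.
Working-age population = 542.19 + 301.00 = 843.19 thousand.
Unemployment rate = 31.40 / 542.19 = 5.79%.
Labor force participation rate = 542.19 / 843.19 = 64.30%.

Unemployment rate ≈ 5.79%; labor force participation rate ≈ 64.30%.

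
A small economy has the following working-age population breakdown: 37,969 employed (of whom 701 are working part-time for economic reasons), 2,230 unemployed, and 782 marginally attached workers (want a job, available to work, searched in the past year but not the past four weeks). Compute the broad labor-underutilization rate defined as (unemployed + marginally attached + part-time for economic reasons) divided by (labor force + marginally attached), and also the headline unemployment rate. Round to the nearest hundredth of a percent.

Labor force = 37,969 + 2,230 = 40,199.
Numerator = 2,230 + 782 + 701 = 3,713.
Denominator = 40,199 + 782 = 40,981.
Broad rate = 3,713 / 40,981 = 9.06%.
Headline unemployment rate = 2,230 / 40,199 = 5.55%.

Broad underutilization rate ≈ 9.06%; headline unemployment rate ≈ 5.55%.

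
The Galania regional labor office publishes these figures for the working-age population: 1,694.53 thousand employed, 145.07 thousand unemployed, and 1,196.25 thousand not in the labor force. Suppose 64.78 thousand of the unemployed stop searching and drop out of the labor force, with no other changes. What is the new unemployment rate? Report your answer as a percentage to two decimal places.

Initially, labor force = 1,694.53 + 145.07 = 1,839.60 thousand, so u = 145.07/1,839.60 = 7.89%.
After the change, unemployed and labor force both fall by 64.78 → E = 1,694.53, U = 80.29, labor force = 1,774.82 thousand.
New unemployment rate = 80.29 / 1,774.82 = 4.52%.

New unemployment rate ≈ 4.52%.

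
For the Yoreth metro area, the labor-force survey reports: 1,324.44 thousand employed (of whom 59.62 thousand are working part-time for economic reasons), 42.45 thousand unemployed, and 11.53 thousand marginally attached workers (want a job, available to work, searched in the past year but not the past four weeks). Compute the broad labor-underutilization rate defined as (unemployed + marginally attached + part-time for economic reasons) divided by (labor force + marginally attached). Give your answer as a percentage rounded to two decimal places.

Broad underutilization rate ≈ 8.24%.

Labor force = 1,324.44 + 42.45 = 1,366.89 thousand.
Numerator = 42.45 + 11.53 + 59.62 = 113.60 thousand.
Denominator = 1,366.89 + 11.53 = 1,378.42 thousand.
Broad rate = 113.60 / 1,378.42 = 8.24%.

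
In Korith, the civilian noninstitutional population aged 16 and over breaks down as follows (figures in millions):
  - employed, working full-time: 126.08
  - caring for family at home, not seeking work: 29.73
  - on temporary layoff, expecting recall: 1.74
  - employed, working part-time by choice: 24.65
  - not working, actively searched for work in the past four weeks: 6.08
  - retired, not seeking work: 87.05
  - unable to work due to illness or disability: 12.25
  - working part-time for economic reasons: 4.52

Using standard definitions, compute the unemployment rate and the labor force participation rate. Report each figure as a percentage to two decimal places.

Employed = 126.08 + 24.65 + 4.52 = 155.25 million (anyone who worked, including part-time for economic reasons, counts as employed).
Unemployed = 1.74 + 6.08 = 7.82 million (jobless and actively searching, or on temporary layoff).
Labor force = 155.25 + 7.82 = 163.07 million.
Not in labor force = 29.73 + 87.05 + 12.25 = 129.03 million (those not working and not actively searching are outside the labor force).
Civilian working-age population = 163.07 + 129.03 = 292.10 million.
Unemployment rate = 7.82 / 163.07 = 4.80%.
Labor force participation rate = 163.07 / 292.10 = 55.83%.

Unemployment rate ≈ 4.80%; labor force participation rate ≈ 55.83%.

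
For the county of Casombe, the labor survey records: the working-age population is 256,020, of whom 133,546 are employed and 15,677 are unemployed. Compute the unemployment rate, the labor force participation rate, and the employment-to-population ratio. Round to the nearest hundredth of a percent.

Unemployment rate ≈ 10.51%; labor force participation rate ≈ 58.29%; employment-population ratio ≈ 52.16%.

Labor force = employed + unemployed = 133,546 + 15,677 = 149,223.
Unemployment rate = 15,677 / 149,223 = 10.51%.
Labor force participation rate = 149,223 / 256,020 = 58.29%.
Employment-population ratio = 133,546 / 256,020 = 52.16%.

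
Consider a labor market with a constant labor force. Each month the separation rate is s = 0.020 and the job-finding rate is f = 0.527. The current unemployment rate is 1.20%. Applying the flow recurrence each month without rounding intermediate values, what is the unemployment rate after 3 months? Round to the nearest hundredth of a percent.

Unemployment rate after three months ≈ 3.43%.

With a fixed labor force, u_{t+1} = u_t + s·(1−u_t) − f·u_t = u_t·(1−s−f) + s.
Here 1−s−f = 0.453 and s = 0.020.
u_1 = 0.012000 × 0.453 + 0.020 = 0.025436.
u_2 = 0.025436 × 0.453 + 0.020 = 0.031523.
u_3 = 0.031523 × 0.453 + 0.020 = 0.034280.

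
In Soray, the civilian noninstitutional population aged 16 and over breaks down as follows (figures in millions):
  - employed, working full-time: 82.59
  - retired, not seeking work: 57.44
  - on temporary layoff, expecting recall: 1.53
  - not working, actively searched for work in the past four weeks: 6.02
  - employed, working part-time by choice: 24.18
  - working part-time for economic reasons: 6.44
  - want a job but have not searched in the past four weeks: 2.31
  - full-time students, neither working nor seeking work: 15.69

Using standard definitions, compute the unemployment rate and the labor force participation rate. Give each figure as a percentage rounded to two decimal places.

Employed = 82.59 + 24.18 + 6.44 = 113.21 million (anyone who worked, including part-time for economic reasons, counts as employed).
Unemployed = 1.53 + 6.02 = 7.55 million (jobless and actively searching, or on temporary layoff).
Labor force = 113.21 + 7.55 = 120.76 million.
Not in labor force = 57.44 + 2.31 + 15.69 = 75.44 million (those not working and not actively searching are outside the labor force — including those who want a job but have given up searching).
Civilian working-age population = 120.76 + 75.44 = 196.20 million.
Unemployment rate = 7.55 / 120.76 = 6.25%.
Labor force participation rate = 120.76 / 196.20 = 61.55%.

Unemployment rate ≈ 6.25%; labor force participation rate ≈ 61.55%.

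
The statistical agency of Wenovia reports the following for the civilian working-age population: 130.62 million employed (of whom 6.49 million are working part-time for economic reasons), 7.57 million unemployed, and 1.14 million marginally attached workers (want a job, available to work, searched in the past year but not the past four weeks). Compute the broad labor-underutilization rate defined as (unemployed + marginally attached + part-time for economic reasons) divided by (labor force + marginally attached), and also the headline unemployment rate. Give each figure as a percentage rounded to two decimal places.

Broad underutilization rate ≈ 10.91%; headline unemployment rate ≈ 5.48%.

Labor force = 130.62 + 7.57 = 138.19 million.
Numerator = 7.57 + 1.14 + 6.49 = 15.20 million.
Denominator = 138.19 + 1.14 = 139.33 million.
Broad rate = 15.20 / 139.33 = 10.91%.
Headline unemployment rate = 7.57 / 138.19 = 5.48%.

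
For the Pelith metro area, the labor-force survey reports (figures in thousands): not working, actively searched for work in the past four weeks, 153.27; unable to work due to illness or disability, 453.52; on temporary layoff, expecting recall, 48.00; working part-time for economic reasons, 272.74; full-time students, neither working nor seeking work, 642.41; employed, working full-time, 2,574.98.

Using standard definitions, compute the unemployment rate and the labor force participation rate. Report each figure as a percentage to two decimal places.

Employed = 272.74 + 2,574.98 = 2,847.72 thousand (anyone who worked, including part-time for economic reasons, counts as employed).
Unemployed = 153.27 + 48.00 = 201.27 thousand (jobless and actively searching, or on temporary layoff).
Labor force = 2,847.72 + 201.27 = 3,048.99 thousand.
Not in labor force = 453.52 + 642.41 = 1,095.93 thousand (those not working and not actively searching are outside the labor force).
Civilian working-age population = 3,048.99 + 1,095.93 = 4,144.92 thousand.
Unemployment rate = 201.27 / 3,048.99 = 6.60%.
Labor force participation rate = 3,048.99 / 4,144.92 = 73.56%.

Unemployment rate ≈ 6.60%; labor force participation rate ≈ 73.56%.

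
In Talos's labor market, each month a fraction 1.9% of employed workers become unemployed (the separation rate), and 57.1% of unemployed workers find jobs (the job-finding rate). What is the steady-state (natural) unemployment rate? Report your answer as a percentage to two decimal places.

Steady-state unemployment rate ≈ 3.22%.

At steady state the flows balance: s·E = f·U, so U/(E+U) = s/(s+f).
u* = 1.9 / (1.9 + 57.1) = 1.9 / 59.00 = 3.22%.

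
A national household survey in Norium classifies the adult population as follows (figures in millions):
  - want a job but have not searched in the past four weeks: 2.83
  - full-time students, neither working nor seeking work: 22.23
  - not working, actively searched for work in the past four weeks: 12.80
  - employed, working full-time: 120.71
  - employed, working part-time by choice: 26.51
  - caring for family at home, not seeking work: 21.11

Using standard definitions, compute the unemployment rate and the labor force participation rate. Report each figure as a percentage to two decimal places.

Unemployment rate ≈ 8.00%; labor force participation rate ≈ 77.61%.

Employed = 120.71 + 26.51 = 147.22 million.
Unemployed = 12.80 million.
Labor force = 147.22 + 12.80 = 160.02 million.
Not in labor force = 2.83 + 22.23 + 21.11 = 46.17 million (those not working and not actively searching are outside the labor force — including those who want a job but have given up searching).
Civilian working-age population = 160.02 + 46.17 = 206.19 million.
Unemployment rate = 12.80 / 160.02 = 8.00%.
Labor force participation rate = 160.02 / 206.19 = 77.61%.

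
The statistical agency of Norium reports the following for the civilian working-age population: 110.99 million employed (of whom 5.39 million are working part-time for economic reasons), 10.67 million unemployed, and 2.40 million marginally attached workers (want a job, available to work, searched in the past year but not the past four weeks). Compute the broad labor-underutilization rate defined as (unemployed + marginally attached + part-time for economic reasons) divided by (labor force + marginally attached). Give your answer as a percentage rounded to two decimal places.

Labor force = 110.99 + 10.67 = 121.66 million.
Numerator = 10.67 + 2.40 + 5.39 = 18.46 million.
Denominator = 121.66 + 2.40 = 124.06 million.
Broad rate = 18.46 / 124.06 = 14.88%.

Broad underutilization rate ≈ 14.88%.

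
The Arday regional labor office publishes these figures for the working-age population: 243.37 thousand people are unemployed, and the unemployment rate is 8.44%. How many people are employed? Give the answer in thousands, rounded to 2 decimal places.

About 2,640.16 thousand are employed.

Labor force = U / u = 243.37 / 0.0844 ≈ 2,883.53 thousand.
Employed = labor force − unemployed = 2,883.53 − 243.37 = 2,640.16 thousand.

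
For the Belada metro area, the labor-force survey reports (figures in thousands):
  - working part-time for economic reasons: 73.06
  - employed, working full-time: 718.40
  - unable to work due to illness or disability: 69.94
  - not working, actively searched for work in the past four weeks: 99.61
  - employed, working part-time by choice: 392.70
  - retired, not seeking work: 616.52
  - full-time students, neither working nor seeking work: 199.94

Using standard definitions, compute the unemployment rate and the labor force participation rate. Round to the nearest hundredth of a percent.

Unemployment rate ≈ 7.76%; labor force participation rate ≈ 59.16%.

Employed = 73.06 + 718.40 + 392.70 = 1,184.16 thousand (anyone who worked, including part-time for economic reasons, counts as employed).
Unemployed = 99.61 thousand.
Labor force = 1,184.16 + 99.61 = 1,283.77 thousand.
Not in labor force = 69.94 + 616.52 + 199.94 = 886.40 thousand (those not working and not actively searching are outside the labor force).
Civilian working-age population = 1,283.77 + 886.40 = 2,170.17 thousand.
Unemployment rate = 99.61 / 1,283.77 = 7.76%.
Labor force participation rate = 1,283.77 / 2,170.17 = 59.16%.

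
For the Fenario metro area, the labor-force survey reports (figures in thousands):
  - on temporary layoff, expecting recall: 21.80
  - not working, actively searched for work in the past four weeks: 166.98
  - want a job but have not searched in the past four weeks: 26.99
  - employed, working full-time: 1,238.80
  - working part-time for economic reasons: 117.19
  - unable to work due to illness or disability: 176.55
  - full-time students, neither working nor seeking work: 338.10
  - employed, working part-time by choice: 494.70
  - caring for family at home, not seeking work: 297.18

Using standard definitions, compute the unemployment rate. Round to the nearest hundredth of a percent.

Unemployment rate ≈ 9.26%.

Employed = 1,238.80 + 117.19 + 494.70 = 1,850.69 thousand (anyone who worked, including part-time for economic reasons, counts as employed).
Unemployed = 21.80 + 166.98 = 188.78 thousand (jobless and actively searching, or on temporary layoff).
Labor force = 1,850.69 + 188.78 = 2,039.47 thousand.
Unemployment rate = 188.78 / 2,039.47 = 9.26%.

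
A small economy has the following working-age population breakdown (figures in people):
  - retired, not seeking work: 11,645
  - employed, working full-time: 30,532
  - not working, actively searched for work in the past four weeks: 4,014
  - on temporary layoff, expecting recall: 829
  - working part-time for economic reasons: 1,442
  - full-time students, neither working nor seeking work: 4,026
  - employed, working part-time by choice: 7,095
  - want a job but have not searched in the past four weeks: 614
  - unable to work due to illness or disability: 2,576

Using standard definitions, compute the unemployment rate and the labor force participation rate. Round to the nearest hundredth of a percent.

Employed = 30,532 + 1,442 + 7,095 = 39,069 (anyone who worked, including part-time for economic reasons, counts as employed).
Unemployed = 4,014 + 829 = 4,843 (jobless and actively searching, or on temporary layoff).
Labor force = 39,069 + 4,843 = 43,912.
Not in labor force = 11,645 + 4,026 + 614 + 2,576 = 18,861 (those not working and not actively searching are outside the labor force — including those who want a job but have given up searching).
Civilian working-age population = 43,912 + 18,861 = 62,773.
Unemployment rate = 4,843 / 43,912 = 11.03%.
Labor force participation rate = 43,912 / 62,773 = 69.95%.

Unemployment rate ≈ 11.03%; labor force participation rate ≈ 69.95%.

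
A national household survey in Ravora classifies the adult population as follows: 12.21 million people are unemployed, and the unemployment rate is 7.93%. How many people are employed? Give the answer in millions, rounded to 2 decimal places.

About 141.76 million are employed.

Labor force = U / u = 12.21 / 0.0793 ≈ 153.97 million.
Employed = labor force − unemployed = 153.97 − 12.21 = 141.76 million.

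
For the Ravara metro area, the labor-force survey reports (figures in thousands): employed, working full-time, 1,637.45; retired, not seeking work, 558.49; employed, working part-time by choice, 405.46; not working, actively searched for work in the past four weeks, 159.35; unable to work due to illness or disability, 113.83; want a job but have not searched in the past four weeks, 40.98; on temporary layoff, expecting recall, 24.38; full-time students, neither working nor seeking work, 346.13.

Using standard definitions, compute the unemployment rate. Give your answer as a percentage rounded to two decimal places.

Unemployment rate ≈ 8.25%.

Employed = 1,637.45 + 405.46 = 2,042.91 thousand.
Unemployed = 159.35 + 24.38 = 183.73 thousand (jobless and actively searching, or on temporary layoff).
Labor force = 2,042.91 + 183.73 = 2,226.64 thousand.
Unemployment rate = 183.73 / 2,226.64 = 8.25%.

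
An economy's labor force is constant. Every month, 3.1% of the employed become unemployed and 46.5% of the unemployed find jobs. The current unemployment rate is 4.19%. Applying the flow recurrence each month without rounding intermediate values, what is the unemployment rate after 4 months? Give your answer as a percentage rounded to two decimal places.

With a fixed labor force, u_{t+1} = u_t + s·(1−u_t) − f·u_t = u_t·(1−s−f) + s.
Here 1−s−f = 0.504 and s = 0.031.
u_1 = 0.041900 × 0.504 + 0.031 = 0.052118.
u_2 = 0.052118 × 0.504 + 0.031 = 0.057267.
u_3 = 0.057267 × 0.504 + 0.031 = 0.059863.
u_4 = 0.059863 × 0.504 + 0.031 = 0.061171.

Unemployment rate after four months ≈ 6.12%.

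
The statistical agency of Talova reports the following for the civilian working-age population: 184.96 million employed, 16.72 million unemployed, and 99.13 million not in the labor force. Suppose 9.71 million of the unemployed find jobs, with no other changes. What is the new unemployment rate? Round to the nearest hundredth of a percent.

Initially, labor force = 184.96 + 16.72 = 201.68 million, so u = 16.72/201.68 = 8.29%.
After the change, unemployed falls and employed rises by 9.71; labor force unchanged → E = 194.67, U = 7.01, labor force = 201.68 million.
New unemployment rate = 7.01 / 201.68 = 3.48%.

New unemployment rate ≈ 3.48%.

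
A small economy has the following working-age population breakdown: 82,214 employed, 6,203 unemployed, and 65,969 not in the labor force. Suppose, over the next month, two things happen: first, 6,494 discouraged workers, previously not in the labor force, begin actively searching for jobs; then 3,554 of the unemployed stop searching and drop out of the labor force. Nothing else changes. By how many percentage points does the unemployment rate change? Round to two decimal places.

The unemployment rate changes by +2.99 percentage points.

Initially, labor force = 82,214 + 6,203 = 88,417, so u = 6,203/88,417 = 7.02%.
After the first change, unemployed and labor force both rise by 6,494 → E = 82,214, U = 12,697, labor force = 94,911.
After the second change, unemployed and labor force both fall by 3,554 → E = 82,214, U = 9,143, labor force = 91,357.
New unemployment rate = 9,143 / 91,357 = 10.01%.
Change = 10.01% − 7.02% = +2.99 percentage points.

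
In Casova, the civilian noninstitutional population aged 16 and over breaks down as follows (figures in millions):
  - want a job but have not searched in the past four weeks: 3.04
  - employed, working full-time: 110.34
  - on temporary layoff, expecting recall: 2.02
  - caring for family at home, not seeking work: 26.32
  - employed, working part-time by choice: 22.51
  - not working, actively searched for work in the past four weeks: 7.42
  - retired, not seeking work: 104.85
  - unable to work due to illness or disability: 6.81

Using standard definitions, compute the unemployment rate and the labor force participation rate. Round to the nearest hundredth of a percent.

Unemployment rate ≈ 6.63%; labor force participation rate ≈ 50.22%.

Employed = 110.34 + 22.51 = 132.85 million.
Unemployed = 2.02 + 7.42 = 9.44 million (jobless and actively searching, or on temporary layoff).
Labor force = 132.85 + 9.44 = 142.29 million.
Not in labor force = 3.04 + 26.32 + 104.85 + 6.81 = 141.02 million (those not working and not actively searching are outside the labor force — including those who want a job but have given up searching).
Civilian working-age population = 142.29 + 141.02 = 283.31 million.
Unemployment rate = 9.44 / 142.29 = 6.63%.
Labor force participation rate = 142.29 / 283.31 = 50.22%.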